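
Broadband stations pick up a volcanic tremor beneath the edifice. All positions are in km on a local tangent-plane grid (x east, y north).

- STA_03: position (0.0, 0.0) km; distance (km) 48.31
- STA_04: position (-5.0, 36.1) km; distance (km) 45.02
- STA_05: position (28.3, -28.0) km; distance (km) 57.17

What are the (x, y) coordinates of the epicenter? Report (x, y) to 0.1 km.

x ≈ 39.3 km, y ≈ 28.1 km

Circle about each station: x² + y² = 48.31²; (x + 5.0)² + (y − 36.1)² = 45.02²; (x − 28.3)² + (y + 28.0)² = 57.17².
Subtracting the STA_03 equation from the STA_04 and STA_05 equations removes the quadratic terms:
-10.0 x + 72.2 y = 1635.27
56.6 x − 56.0 y = 650.34
Solving the 2×2 system: x ≈ 39.3, y ≈ 28.1 km.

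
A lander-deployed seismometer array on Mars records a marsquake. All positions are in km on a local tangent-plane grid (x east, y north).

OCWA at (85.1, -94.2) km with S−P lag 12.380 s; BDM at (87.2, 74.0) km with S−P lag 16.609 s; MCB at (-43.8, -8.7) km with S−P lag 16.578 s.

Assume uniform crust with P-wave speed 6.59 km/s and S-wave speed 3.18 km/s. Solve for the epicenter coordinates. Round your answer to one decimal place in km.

Distance from S−P lag: d = Δt · v_P v_S / (v_P − v_S) = Δt · (6.59·3.18)/(6.59−3.18) ≈ 6.1455·Δt.
So d_OCWA = 76.08, d_BDM = 102.07, d_MCB = 101.88 km.
Circle about each station: (x − 85.1)² + (y + 94.2)² = 76.08²; (x − 87.2)² + (y − 74.0)² = 102.07²; (x + 43.8)² + (y + 8.7)² = 101.88².
Subtracting the OCWA equation from the BDM and MCB equations removes the quadratic terms:
4.2 x + 336.4 y = -7665.93
-257.8 x + 171.0 y = -18712.89
Solving the 2×2 system: x ≈ 57.0, y ≈ -23.5 km.
Check against OCWA (with the unrounded x, y): √((x − 85.1)²+(y + 94.2)²) = 76.08 ≈ 76.08 km. ✓

57.0 km east, -23.5 km north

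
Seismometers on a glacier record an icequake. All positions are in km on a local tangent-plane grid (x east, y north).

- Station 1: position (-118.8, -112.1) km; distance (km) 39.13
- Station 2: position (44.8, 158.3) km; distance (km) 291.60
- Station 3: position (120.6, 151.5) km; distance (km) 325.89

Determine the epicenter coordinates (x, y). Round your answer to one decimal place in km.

Circle about each station: (x + 118.8)² + (y + 112.1)² = 39.13²; (x − 44.8)² + (y − 158.3)² = 291.60²; (x − 120.6)² + (y − 151.5)² = 325.89².
Subtracting the Station 1 equation from the Station 2 and Station 3 equations removes the quadratic terms:
327.2 x + 540.8 y = -83113.32
478.8 x + 527.2 y = -93856.38
Solving the 2×2 system: x ≈ -80.3, y ≈ -105.1 km.

(-80.3, -105.1)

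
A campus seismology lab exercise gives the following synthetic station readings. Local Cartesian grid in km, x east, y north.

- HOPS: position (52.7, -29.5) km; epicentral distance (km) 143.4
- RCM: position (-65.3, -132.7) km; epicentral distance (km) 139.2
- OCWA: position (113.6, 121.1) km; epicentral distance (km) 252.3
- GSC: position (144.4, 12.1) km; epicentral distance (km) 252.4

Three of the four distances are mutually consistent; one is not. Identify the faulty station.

Solve using three stations at a time. Using RCM, OCWA, GSC (subtract circle equations pairwise → linear system) gives (x, y) ≈ (-107.7, -0.1).
Distances from that point to each station vs reported:
  HOPS: calculated 163.1 vs reported 143.4 → residual 19.7 km
  RCM: calculated 139.3 vs reported 139.2 → residual 0.1 km
  OCWA: calculated 252.3 vs reported 252.3 → residual 0.0 km
  GSC: calculated 252.4 vs reported 252.4 → residual 0.0 km
RCM, OCWA, GSC are mutually consistent (residuals ≈ 0); HOPS is off by 19.7 km.

HOPS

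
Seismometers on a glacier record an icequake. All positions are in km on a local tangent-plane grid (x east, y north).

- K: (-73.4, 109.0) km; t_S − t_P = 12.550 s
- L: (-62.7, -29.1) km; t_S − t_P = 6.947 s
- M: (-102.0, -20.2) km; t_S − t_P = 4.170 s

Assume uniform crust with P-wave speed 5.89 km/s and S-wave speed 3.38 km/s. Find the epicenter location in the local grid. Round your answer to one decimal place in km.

x ≈ -98.6 km, y ≈ 12.7 km

Distance from S−P lag: d = Δt · v_P v_S / (v_P − v_S) = Δt · (5.89·3.38)/(5.89−3.38) ≈ 7.9316·Δt.
So d_K = 99.54, d_L = 55.10, d_M = 33.07 km.
Circle about each station: (x + 73.4)² + (y − 109.0)² = 99.54²; (x + 62.7)² + (y + 29.1)² = 55.10²; (x + 102.0)² + (y + 20.2)² = 33.07².
Subtracting pairs of circle equations eliminates x²+y² and gives linear equations (the radical axes):
21.4 x − 276.2 y = -5618.26
-57.2 x − 258.4 y = 2358.07
Solving the 2×2 system: x ≈ -98.6, y ≈ 12.7 km.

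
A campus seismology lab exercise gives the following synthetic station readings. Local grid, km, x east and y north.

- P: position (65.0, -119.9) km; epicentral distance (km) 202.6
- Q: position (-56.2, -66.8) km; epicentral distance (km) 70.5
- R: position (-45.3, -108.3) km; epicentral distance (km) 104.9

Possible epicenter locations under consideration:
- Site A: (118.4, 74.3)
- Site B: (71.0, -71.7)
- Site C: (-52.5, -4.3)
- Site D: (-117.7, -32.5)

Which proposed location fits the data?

For each candidate, compare |candidate − station| to the reported distance:
Site A: residuals P 1.2, Q 154.0, R 140.3 → max 154.0 km
Site B: residuals P 154.0, Q 56.8, R 17.0 → max 154.0 km
Site C: residuals P 37.8, Q 7.9, R 0.7 → max 37.8 km
Site D: residuals P 0.1, Q 0.1, R 0.1 → max 0.1 km
Only Site D has all residuals ≈ 0.

Site D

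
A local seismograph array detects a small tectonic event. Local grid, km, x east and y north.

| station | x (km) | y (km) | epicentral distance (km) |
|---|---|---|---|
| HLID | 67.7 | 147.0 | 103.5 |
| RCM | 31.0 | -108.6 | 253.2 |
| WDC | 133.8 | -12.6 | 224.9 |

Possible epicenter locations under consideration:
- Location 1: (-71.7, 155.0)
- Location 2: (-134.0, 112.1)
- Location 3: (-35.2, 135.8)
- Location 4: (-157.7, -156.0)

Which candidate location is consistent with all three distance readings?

Location 3

For each candidate, compare |candidate − station| to the reported distance:
Location 1: residuals HLID 36.1, RCM 29.7, WDC 40.3 → max 40.3 km
Location 2: residuals HLID 101.2, RCM 22.4, WDC 70.5 → max 101.2 km
Location 3: residuals HLID 0.0, RCM 0.0, WDC 0.0 → max 0.0 km
Location 4: residuals HLID 274.1, RCM 58.6, WDC 100.0 → max 274.1 km
Only Location 3 has all residuals ≈ 0.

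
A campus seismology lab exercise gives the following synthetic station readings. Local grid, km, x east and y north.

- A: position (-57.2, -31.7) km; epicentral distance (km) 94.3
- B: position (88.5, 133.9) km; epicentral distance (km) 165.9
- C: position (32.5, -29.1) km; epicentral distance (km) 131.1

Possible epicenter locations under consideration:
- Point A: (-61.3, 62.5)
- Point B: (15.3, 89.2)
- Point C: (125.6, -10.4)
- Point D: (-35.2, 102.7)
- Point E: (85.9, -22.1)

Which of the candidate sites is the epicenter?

Point A

For each candidate, compare |candidate − station| to the reported distance:
Point A: residuals A 0.0, B 0.0, C 0.0 → max 0.0 km
Point B: residuals A 46.7, B 80.1, C 11.6 → max 80.1 km
Point C: residuals A 89.7, B 16.9, C 36.1 → max 89.7 km
Point D: residuals A 41.9, B 38.3, C 17.1 → max 41.9 km
Point E: residuals A 49.1, B 9.9, C 77.2 → max 77.2 km
Only Point A has all residuals ≈ 0.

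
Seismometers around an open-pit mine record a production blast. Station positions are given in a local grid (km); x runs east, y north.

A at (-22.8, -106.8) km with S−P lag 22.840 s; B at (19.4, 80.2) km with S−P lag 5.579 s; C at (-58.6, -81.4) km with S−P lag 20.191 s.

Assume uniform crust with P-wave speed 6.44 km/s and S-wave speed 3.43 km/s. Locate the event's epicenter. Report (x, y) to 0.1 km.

Distance from S−P lag: d = Δt · v_P v_S / (v_P − v_S) = Δt · (6.44·3.43)/(6.44−3.43) ≈ 7.3386·Δt.
So d_A = 167.61, d_B = 40.94, d_C = 148.17 km.
Circle about each station: (x + 22.8)² + (y + 106.8)² = 167.61²; (x − 19.4)² + (y − 80.2)² = 40.94²; (x + 58.6)² + (y + 81.4)² = 148.17².
Subtracting pairs of circle equations eliminates x²+y² and gives linear equations (the radical axes):
84.4 x + 374.0 y = 21299.35
-71.6 x + 50.8 y = 4272.60
Solving the 2×2 system: x ≈ -16.6, y ≈ 60.7 km.

(-16.6, 60.7)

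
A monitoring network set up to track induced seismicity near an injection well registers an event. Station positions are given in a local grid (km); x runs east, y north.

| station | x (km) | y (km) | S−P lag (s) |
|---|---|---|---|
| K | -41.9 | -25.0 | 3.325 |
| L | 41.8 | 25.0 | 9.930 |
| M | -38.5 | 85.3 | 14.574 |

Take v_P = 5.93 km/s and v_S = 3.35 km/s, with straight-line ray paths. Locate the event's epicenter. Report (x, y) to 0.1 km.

-16.3 km east, -24.7 km north

Distance from S−P lag: d = Δt · v_P v_S / (v_P − v_S) = Δt · (5.93·3.35)/(5.93−3.35) ≈ 7.6998·Δt.
So d_K = 25.60, d_L = 76.46, d_M = 112.22 km.
Circle about each station: (x + 41.9)² + (y + 25.0)² = 25.60²; (x − 41.8)² + (y − 25.0)² = 76.46²; (x + 38.5)² + (y − 85.3)² = 112.22².
Subtracting the K equation from the L and M equations removes the quadratic terms:
167.4 x + 100.0 y = -5199.14
6.8 x + 220.6 y = -5560.24
Solving the 2×2 system: x ≈ -16.3, y ≈ -24.7 km.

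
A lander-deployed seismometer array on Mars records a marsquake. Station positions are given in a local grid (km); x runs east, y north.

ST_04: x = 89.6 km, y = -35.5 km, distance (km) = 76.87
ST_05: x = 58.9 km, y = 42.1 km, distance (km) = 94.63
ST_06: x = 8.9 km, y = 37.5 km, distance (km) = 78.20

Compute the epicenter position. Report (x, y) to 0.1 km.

Circle about each station: (x − 89.6)² + (y + 35.5)² = 76.87²; (x − 58.9)² + (y − 42.1)² = 94.63²; (x − 8.9)² + (y − 37.5)² = 78.20².
Subtracting the ST_04 equation from the ST_05 and ST_06 equations removes the quadratic terms:
-61.4 x + 155.2 y = -7092.63
-161.4 x + 146.0 y = -8009.19
Solving the 2×2 system: x ≈ 12.9, y ≈ -40.6 km.

12.9 km east, -40.6 km north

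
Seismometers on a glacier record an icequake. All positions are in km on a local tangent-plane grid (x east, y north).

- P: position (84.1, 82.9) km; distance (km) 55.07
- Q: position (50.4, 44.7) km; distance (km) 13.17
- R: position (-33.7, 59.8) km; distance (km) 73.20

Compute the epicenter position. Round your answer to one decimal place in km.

Circle about each station: (x − 84.1)² + (y − 82.9)² = 55.07²; (x − 50.4)² + (y − 44.7)² = 13.17²; (x + 33.7)² + (y − 59.8)² = 73.20².
Subtracting the P equation from the Q and R equations removes the quadratic terms:
-67.4 x − 76.4 y = -6547.71
-235.6 x − 46.2 y = -11559.03
Solving the 2×2 system: x ≈ 39.0, y ≈ 51.3 km.

(39.0, 51.3)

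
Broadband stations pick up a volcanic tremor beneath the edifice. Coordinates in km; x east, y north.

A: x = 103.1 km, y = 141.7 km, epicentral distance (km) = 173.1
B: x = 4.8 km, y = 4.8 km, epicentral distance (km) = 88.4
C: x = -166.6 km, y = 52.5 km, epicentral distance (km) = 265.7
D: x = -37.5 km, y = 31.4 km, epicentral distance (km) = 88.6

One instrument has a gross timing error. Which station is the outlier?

D

Solve using three stations at a time. Using A, B, C (subtract circle equations pairwise → linear system) gives (x, y) ≈ (85.8, -30.5).
Distances from that point to each station vs reported:
  A: calculated 173.1 vs reported 173.1 → residual 0.0 km
  B: calculated 88.3 vs reported 88.4 → residual 0.1 km
  C: calculated 265.7 vs reported 265.7 → residual 0.0 km
  D: calculated 138.0 vs reported 88.6 → residual 49.4 km
A, B, C are mutually consistent (residuals ≈ 0); D is off by 49.4 km.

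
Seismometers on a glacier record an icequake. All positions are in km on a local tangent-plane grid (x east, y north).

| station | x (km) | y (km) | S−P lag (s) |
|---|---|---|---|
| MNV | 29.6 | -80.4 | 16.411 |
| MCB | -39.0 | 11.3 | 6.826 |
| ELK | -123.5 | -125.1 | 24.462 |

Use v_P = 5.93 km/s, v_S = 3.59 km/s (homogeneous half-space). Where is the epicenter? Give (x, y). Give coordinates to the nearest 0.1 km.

Distance from S−P lag: d = Δt · v_P v_S / (v_P − v_S) = Δt · (5.93·3.59)/(5.93−3.59) ≈ 9.0977·Δt.
So d_MNV = 149.30, d_MCB = 62.10, d_ELK = 222.55 km.
Circle about each station: (x − 29.6)² + (y + 80.4)² = 149.30²; (x + 39.0)² + (y − 11.3)² = 62.10²; (x + 123.5)² + (y + 125.1)² = 222.55².
Subtracting the MNV equation from the MCB and ELK equations removes the quadratic terms:
-137.2 x + 183.4 y = 12742.45
-306.2 x − 89.4 y = -3676.07
Solving the 2×2 system: x ≈ -6.8, y ≈ 64.4 km.

(-6.8, 64.4)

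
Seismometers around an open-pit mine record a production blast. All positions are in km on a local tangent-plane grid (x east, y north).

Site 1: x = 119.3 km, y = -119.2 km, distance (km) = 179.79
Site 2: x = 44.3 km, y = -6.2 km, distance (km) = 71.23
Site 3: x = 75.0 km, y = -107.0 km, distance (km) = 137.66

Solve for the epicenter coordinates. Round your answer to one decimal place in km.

Circle about each station: (x − 119.3)² + (y + 119.2)² = 179.79²; (x − 44.3)² + (y + 6.2)² = 71.23²; (x − 75.0)² + (y + 107.0)² = 137.66².
Subtracting the Site 1 equation from the Site 2 and Site 3 equations removes the quadratic terms:
-150.0 x + 226.0 y = 810.53
-88.6 x + 24.4 y = 2007.04
Solving the 2×2 system: x ≈ -26.5, y ≈ -14.0 km.
Check against Site 1 (with the unrounded x, y): √((x − 119.3)²+(y + 119.2)²) = 179.79 ≈ 179.79 km. ✓

x ≈ -26.5 km, y ≈ -14.0 km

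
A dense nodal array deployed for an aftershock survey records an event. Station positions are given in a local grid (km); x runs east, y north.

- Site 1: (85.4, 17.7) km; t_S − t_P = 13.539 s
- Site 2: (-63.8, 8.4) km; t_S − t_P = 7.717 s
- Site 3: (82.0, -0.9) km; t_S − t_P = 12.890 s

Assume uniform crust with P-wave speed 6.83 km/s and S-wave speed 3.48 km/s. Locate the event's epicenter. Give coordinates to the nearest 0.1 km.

Distance from S−P lag: d = Δt · v_P v_S / (v_P − v_S) = Δt · (6.83·3.48)/(6.83−3.48) ≈ 7.0950·Δt.
So d_Site 1 = 96.06, d_Site 2 = 54.75, d_Site 3 = 91.46 km.
Circle about each station: (x − 85.4)² + (y − 17.7)² = 96.06²; (x + 63.8)² + (y − 8.4)² = 54.75²; (x − 82.0)² + (y + 0.9)² = 91.46².
Subtracting pairs of circle equations eliminates x²+y² and gives linear equations (the radical axes):
-298.4 x − 18.6 y = 2764.51
-6.8 x − 37.2 y = -19.05
Solving the 2×2 system: x ≈ -9.4, y ≈ 2.2 km.
Check against Site 1 (with the unrounded x, y): √((x − 85.4)²+(y − 17.7)²) = 96.06 ≈ 96.06 km. ✓

-9.4 km east, 2.2 km north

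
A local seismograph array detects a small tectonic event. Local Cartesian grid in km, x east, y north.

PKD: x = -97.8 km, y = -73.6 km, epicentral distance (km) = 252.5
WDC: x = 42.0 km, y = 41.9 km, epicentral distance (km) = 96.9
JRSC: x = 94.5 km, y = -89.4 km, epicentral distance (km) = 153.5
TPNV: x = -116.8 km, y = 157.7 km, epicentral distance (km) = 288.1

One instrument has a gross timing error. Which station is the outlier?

Solve using three stations at a time. Using PKD, WDC, TPNV (subtract circle equations pairwise → linear system) gives (x, y) ≈ (136.5, 20.5).
Distances from that point to each station vs reported:
  PKD: calculated 252.5 vs reported 252.5 → residual 0.0 km
  WDC: calculated 96.9 vs reported 96.9 → residual 0.0 km
  JRSC: calculated 117.6 vs reported 153.5 → residual 35.9 km
  TPNV: calculated 288.1 vs reported 288.1 → residual 0.0 km
PKD, WDC, TPNV are mutually consistent (residuals ≈ 0); JRSC is off by 35.9 km.

JRSC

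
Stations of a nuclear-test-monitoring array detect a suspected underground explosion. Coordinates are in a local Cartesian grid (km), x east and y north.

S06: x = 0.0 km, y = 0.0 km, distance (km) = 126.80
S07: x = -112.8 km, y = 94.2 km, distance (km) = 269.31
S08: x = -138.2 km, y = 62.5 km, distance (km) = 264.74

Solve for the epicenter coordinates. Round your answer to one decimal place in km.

Circle about each station: x² + y² = 126.80²; (x + 112.8)² + (y − 94.2)² = 269.31²; (x + 138.2)² + (y − 62.5)² = 264.74².
Subtracting the S06 equation from the S07 and S08 equations removes the quadratic terms:
-225.6 x + 188.4 y = -34852.16
-276.4 x + 125.0 y = -31003.54
Solving the 2×2 system: x ≈ 62.2, y ≈ -110.5 km.
Check against S06 (with the unrounded x, y): √(x²+y²) = 126.82 ≈ 126.80 km. ✓

x ≈ 62.2 km, y ≈ -110.5 km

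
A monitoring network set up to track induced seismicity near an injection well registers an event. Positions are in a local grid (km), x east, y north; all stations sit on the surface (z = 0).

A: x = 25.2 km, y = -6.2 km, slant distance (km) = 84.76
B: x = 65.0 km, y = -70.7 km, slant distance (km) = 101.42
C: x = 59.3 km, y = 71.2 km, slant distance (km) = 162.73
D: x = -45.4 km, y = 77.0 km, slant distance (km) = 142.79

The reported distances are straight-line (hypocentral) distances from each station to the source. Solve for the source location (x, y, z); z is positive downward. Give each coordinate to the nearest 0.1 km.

Each station gives a sphere (x−x_i)² + (y−y_i)² + z² = d_i² (stations at z=0).
Subtracting the A sphere from B and C: z² cancels, leaving linear equations in x and y:
79.6 x − 129.0 y = 5448.25
68.2 x + 154.8 y = -11384.35
Solving: x ≈ -29.602, y ≈ -60.501 km (keep extra digits for the depth step; rounded: -29.6, -60.5).
Then from the A sphere: z² = 84.76² − (x − 25.2)² − (y + 6.2)² with x = -29.602, y = -60.501, so z ≈ 35.106 ≈ 35.1 km.

(-29.6, -60.5, 35.1)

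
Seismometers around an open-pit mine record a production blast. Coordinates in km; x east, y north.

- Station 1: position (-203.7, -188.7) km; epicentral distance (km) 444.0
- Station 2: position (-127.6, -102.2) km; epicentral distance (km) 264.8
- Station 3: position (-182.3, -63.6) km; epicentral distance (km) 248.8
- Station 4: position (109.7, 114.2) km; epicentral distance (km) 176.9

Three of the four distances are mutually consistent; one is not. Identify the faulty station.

Station 1

Solve using three stations at a time. Using Station 2, Station 3, Station 4 (subtract circle equations pairwise → linear system) gives (x, y) ≈ (-62.6, 154.5).
Distances from that point to each station vs reported:
  Station 1: calculated 371.1 vs reported 444.0 → residual 72.9 km
  Station 2: calculated 264.8 vs reported 264.8 → residual 0.0 km
  Station 3: calculated 248.8 vs reported 248.8 → residual 0.0 km
  Station 4: calculated 176.9 vs reported 176.9 → residual 0.0 km
Station 2, Station 3, Station 4 are mutually consistent (residuals ≈ 0); Station 1 is off by 72.9 km.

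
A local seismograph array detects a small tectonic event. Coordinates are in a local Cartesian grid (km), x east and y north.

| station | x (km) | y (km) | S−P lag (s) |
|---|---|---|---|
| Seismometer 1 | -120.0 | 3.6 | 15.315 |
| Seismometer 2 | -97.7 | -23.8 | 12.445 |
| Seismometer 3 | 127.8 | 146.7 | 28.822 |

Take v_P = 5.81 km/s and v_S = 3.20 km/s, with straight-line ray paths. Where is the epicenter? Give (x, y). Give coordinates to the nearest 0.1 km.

x ≈ -11.2 km, y ≈ -4.4 km

Distance from S−P lag: d = Δt · v_P v_S / (v_P − v_S) = Δt · (5.81·3.20)/(5.81−3.20) ≈ 7.1234·Δt.
So d_Seismometer 1 = 109.09, d_Seismometer 2 = 88.65, d_Seismometer 3 = 205.31 km.
Circle about each station: (x + 120.0)² + (y − 3.6)² = 109.09²; (x + 97.7)² + (y + 23.8)² = 88.65²; (x − 127.8)² + (y − 146.7)² = 205.31².
Subtracting the Seismometer 1 equation from the Seismometer 2 and Seismometer 3 equations removes the quadratic terms:
44.6 x − 54.8 y = -259.42
495.6 x + 286.2 y = -6810.80
Solving the 2×2 system: x ≈ -11.2, y ≈ -4.4 km.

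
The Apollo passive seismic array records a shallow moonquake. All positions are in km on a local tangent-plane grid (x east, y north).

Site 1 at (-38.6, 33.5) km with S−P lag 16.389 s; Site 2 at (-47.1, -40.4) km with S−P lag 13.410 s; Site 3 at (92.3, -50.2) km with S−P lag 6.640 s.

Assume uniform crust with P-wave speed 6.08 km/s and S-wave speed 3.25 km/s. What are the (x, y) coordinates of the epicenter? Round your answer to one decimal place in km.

46.5 km east, -43.0 km north

Distance from S−P lag: d = Δt · v_P v_S / (v_P − v_S) = Δt · (6.08·3.25)/(6.08−3.25) ≈ 6.9823·Δt.
So d_Site 1 = 114.43, d_Site 2 = 93.63, d_Site 3 = 46.36 km.
Circle about each station: (x + 38.6)² + (y − 33.5)² = 114.43²; (x + 47.1)² + (y + 40.4)² = 93.63²; (x − 92.3)² + (y + 50.2)² = 46.36².
Subtracting the Site 1 equation from the Site 2 and Site 3 equations removes the quadratic terms:
-17.0 x − 147.8 y = 5566.01
261.8 x − 167.4 y = 19372.10
Solving the 2×2 system: x ≈ 46.5, y ≈ -43.0 km.
Check against Site 1 (with the unrounded x, y): √((x + 38.6)²+(y − 33.5)²) = 114.43 ≈ 114.43 km. ✓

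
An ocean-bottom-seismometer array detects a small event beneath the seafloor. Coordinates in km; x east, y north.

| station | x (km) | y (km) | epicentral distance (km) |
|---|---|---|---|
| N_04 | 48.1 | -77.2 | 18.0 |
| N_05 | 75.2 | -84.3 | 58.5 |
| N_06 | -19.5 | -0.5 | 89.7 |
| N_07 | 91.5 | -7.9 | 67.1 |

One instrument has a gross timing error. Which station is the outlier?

N_05

Solve using three stations at a time. Using N_04, N_06, N_07 (subtract circle equations pairwise → linear system) gives (x, y) ≈ (48.3, -59.2).
Distances from that point to each station vs reported:
  N_04: calculated 18.0 vs reported 18.0 → residual 0.0 km
  N_05: calculated 36.8 vs reported 58.5 → residual 21.7 km
  N_06: calculated 89.7 vs reported 89.7 → residual 0.0 km
  N_07: calculated 67.1 vs reported 67.1 → residual 0.0 km
N_04, N_06, N_07 are mutually consistent (residuals ≈ 0); N_05 is off by 21.7 km.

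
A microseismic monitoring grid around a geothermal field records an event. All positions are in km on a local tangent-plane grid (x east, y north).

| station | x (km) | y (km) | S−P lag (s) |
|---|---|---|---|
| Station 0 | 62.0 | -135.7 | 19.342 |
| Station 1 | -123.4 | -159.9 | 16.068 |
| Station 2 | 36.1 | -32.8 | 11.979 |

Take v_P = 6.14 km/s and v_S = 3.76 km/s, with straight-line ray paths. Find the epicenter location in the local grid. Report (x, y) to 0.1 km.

x ≈ -78.0 km, y ≈ -10.8 km

Distance from S−P lag: d = Δt · v_P v_S / (v_P − v_S) = Δt · (6.14·3.76)/(6.14−3.76) ≈ 9.7002·Δt.
So d_Station 0 = 187.62, d_Station 1 = 155.86, d_Station 2 = 116.20 km.
Circle about each station: (x − 62.0)² + (y + 135.7)² = 187.62²; (x + 123.4)² + (y + 159.9)² = 155.86²; (x − 36.1)² + (y + 32.8)² = 116.20².
Subtracting pairs of circle equations eliminates x²+y² and gives linear equations (the radical axes):
-370.8 x − 48.4 y = 29446.00
-51.8 x + 205.8 y = 1819.38
Solving the 2×2 system: x ≈ -78.0, y ≈ -10.8 km.
Check against Station 0 (with the unrounded x, y): √((x − 62.0)²+(y + 135.7)²) = 187.62 ≈ 187.62 km. ✓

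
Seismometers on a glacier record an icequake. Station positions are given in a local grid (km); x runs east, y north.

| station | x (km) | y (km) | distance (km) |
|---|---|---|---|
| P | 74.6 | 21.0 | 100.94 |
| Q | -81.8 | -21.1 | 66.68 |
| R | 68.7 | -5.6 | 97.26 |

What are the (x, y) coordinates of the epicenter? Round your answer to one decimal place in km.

Circle about each station: (x − 74.6)² + (y − 21.0)² = 100.94²; (x + 81.8)² + (y + 21.1)² = 66.68²; (x − 68.7)² + (y + 5.6)² = 97.26².
Subtracting pairs of circle equations eliminates x²+y² and gives linear equations (the radical axes):
-312.8 x − 84.2 y = 6872.95
-11.8 x − 53.2 y = -525.73
Solving the 2×2 system: x ≈ -26.2, y ≈ 15.7 km.

(-26.2, 15.7)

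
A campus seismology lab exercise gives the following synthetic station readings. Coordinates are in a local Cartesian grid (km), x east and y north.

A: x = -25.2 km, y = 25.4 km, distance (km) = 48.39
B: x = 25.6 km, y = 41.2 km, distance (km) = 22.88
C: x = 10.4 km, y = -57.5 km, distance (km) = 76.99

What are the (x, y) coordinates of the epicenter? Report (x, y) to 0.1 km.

(22.7, 18.5)

Circle about each station: (x + 25.2)² + (y − 25.4)² = 48.39²; (x − 25.6)² + (y − 41.2)² = 22.88²; (x − 10.4)² + (y + 57.5)² = 76.99².
Subtracting pairs of circle equations eliminates x²+y² and gives linear equations (the radical axes):
101.6 x + 31.6 y = 2890.70
71.2 x − 165.8 y = -1451.66
Solving the 2×2 system: x ≈ 22.7, y ≈ 18.5 km.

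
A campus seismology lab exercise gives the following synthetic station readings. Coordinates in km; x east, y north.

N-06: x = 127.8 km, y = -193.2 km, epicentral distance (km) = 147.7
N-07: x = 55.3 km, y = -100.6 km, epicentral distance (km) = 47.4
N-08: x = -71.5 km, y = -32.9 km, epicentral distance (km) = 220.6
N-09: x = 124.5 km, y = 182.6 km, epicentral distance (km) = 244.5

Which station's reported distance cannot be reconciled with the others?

Solve using three stations at a time. Using N-06, N-07, N-09 (subtract circle equations pairwise → linear system) gives (x, y) ≈ (72.3, -56.3).
Distances from that point to each station vs reported:
  N-06: calculated 147.7 vs reported 147.7 → residual 0.0 km
  N-07: calculated 47.5 vs reported 47.4 → residual 0.1 km
  N-08: calculated 145.7 vs reported 220.6 → residual 74.9 km
  N-09: calculated 244.5 vs reported 244.5 → residual 0.0 km
N-06, N-07, N-09 are mutually consistent (residuals ≈ 0); N-08 is off by 74.9 km.

N-08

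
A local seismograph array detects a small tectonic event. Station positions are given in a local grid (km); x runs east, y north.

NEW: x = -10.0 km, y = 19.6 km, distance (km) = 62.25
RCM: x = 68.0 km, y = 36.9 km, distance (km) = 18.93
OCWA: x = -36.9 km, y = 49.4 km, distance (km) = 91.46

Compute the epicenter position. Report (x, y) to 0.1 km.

51.8 km east, 27.1 km north

Circle about each station: (x + 10.0)² + (y − 19.6)² = 62.25²; (x − 68.0)² + (y − 36.9)² = 18.93²; (x + 36.9)² + (y − 49.4)² = 91.46².
Subtracting pairs of circle equations eliminates x²+y² and gives linear equations (the radical axes):
156.0 x + 34.6 y = 9018.17
-53.8 x + 59.6 y = -1172.06
Solving the 2×2 system: x ≈ 51.8, y ≈ 27.1 km.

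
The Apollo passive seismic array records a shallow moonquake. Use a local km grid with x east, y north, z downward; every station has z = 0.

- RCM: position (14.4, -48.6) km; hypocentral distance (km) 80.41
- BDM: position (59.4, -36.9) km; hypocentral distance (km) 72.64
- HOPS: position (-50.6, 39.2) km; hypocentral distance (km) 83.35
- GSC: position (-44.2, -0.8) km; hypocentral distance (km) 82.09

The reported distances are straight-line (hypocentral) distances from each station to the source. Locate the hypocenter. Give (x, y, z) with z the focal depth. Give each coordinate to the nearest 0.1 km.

x ≈ 31.4 km, y ≈ 29.2 km, depth ≈ 11.1 km

Each station gives a sphere (x−x_i)² + (y−y_i)² + z² = d_i² (stations at z=0).
Subtracting the RCM sphere from BDM and HOPS: z² cancels, leaving linear equations in x and y:
90.0 x + 23.4 y = 3509.85
-130.0 x + 175.6 y = 1046.23
Solving: x ≈ 31.404, y ≈ 29.207 km (keep extra digits for the depth step; rounded: 31.4, 29.2).
Then from the RCM sphere: z² = 80.41² − (x − 14.4)² − (y + 48.6)² with x = 31.404, y = 29.207, so z ≈ 11.077 ≈ 11.1 km.
Check against GSC (with the unrounded solution): distance 82.09 ≈ 82.09 km. ✓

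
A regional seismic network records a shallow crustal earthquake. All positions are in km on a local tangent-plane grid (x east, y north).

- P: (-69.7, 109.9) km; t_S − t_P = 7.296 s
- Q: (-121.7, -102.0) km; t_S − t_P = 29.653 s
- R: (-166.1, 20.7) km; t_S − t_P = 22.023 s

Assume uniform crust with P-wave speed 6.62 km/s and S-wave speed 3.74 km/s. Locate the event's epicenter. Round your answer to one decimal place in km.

-9.3 km east, 126.8 km north

Distance from S−P lag: d = Δt · v_P v_S / (v_P − v_S) = Δt · (6.62·3.74)/(6.62−3.74) ≈ 8.5968·Δt.
So d_P = 62.72, d_Q = 254.92, d_R = 189.33 km.
Circle about each station: (x + 69.7)² + (y − 109.9)² = 62.72²; (x + 121.7)² + (y + 102.0)² = 254.92²; (x + 166.1)² + (y − 20.7)² = 189.33².
Subtracting pairs of circle equations eliminates x²+y² and gives linear equations (the radical axes):
-104.0 x − 423.8 y = -52771.62
-192.8 x − 178.4 y = -20830.45
Solving the 2×2 system: x ≈ -9.3, y ≈ 126.8 km.
Check against P (with the unrounded x, y): √((x + 69.7)²+(y − 109.9)²) = 62.73 ≈ 62.72 km. ✓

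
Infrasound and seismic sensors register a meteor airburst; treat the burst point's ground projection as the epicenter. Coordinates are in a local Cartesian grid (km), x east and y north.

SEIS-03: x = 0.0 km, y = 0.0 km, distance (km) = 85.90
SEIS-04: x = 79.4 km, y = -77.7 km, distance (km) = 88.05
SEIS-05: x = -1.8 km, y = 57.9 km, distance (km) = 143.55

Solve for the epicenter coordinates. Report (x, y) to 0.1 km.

Circle about each station: x² + y² = 85.90²; (x − 79.4)² + (y + 77.7)² = 88.05²; (x + 1.8)² + (y − 57.9)² = 143.55².
Subtracting pairs of circle equations eliminates x²+y² and gives linear equations (the radical axes):
158.8 x − 155.4 y = 11967.66
-3.6 x + 115.8 y = -9872.14
Solving the 2×2 system: x ≈ -8.3, y ≈ -85.5 km.
Check against SEIS-03 (with the unrounded x, y): √(x²+y²) = 85.91 ≈ 85.90 km. ✓

-8.3 km east, -85.5 km north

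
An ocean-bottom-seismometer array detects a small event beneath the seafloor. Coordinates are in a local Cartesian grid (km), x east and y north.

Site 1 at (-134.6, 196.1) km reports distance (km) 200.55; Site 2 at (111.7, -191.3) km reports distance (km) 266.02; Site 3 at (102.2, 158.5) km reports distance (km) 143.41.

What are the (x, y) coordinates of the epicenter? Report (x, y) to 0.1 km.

(5.5, 52.6)

Circle about each station: (x + 134.6)² + (y − 196.1)² = 200.55²; (x − 111.7)² + (y + 191.3)² = 266.02²; (x − 102.2)² + (y − 158.5)² = 143.41².
Subtracting the Site 1 equation from the Site 2 and Site 3 equations removes the quadratic terms:
492.6 x − 774.8 y = -38046.13
473.6 x − 75.2 y = -1351.41
Solving the 2×2 system: x ≈ 5.5, y ≈ 52.6 km.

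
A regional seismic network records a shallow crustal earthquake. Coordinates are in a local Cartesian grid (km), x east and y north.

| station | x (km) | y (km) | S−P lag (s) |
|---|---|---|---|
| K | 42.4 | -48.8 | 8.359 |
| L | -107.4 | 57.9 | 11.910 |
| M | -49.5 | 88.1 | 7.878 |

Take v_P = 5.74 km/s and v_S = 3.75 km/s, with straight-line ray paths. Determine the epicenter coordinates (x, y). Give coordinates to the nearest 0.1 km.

(20.0, 38.8)

Distance from S−P lag: d = Δt · v_P v_S / (v_P − v_S) = Δt · (5.74·3.75)/(5.74−3.75) ≈ 10.8166·Δt.
So d_K = 90.42, d_L = 128.83, d_M = 85.21 km.
Circle about each station: (x − 42.4)² + (y + 48.8)² = 90.42²; (x + 107.4)² + (y − 57.9)² = 128.83²; (x + 49.5)² + (y − 88.1)² = 85.21².
Subtracting the K equation from the L and M equations removes the quadratic terms:
-299.6 x + 213.4 y = 2286.58
-183.8 x + 273.8 y = 6947.69
Solving the 2×2 system: x ≈ 20.0, y ≈ 38.8 km.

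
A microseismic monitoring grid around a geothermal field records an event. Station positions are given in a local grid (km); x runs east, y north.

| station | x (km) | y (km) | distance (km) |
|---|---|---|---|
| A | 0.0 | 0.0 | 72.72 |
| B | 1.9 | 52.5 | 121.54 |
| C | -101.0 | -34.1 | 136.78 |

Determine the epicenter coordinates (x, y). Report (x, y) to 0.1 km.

x ≈ 32.2 km, y ≈ -65.2 km

Circle about each station: x² + y² = 72.72²; (x − 1.9)² + (y − 52.5)² = 121.54²; (x + 101.0)² + (y + 34.1)² = 136.78².
Subtracting the A equation from the B and C equations removes the quadratic terms:
3.8 x + 105.0 y = -6723.91
-202.0 x − 68.2 y = -2056.76
Solving the 2×2 system: x ≈ 32.2, y ≈ -65.2 km.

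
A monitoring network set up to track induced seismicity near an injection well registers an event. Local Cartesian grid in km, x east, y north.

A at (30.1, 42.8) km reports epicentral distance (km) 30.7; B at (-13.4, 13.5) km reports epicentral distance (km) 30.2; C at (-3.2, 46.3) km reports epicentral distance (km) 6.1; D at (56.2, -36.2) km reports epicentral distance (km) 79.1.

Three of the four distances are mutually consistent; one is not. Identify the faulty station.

D

Solve using three stations at a time. Using A, B, C (subtract circle equations pairwise → linear system) gives (x, y) ≈ (-0.5, 40.8).
Distances from that point to each station vs reported:
  A: calculated 30.7 vs reported 30.7 → residual 0.0 km
  B: calculated 30.2 vs reported 30.2 → residual 0.0 km
  C: calculated 6.1 vs reported 6.1 → residual 0.0 km
  D: calculated 95.7 vs reported 79.1 → residual 16.6 km
A, B, C are mutually consistent (residuals ≈ 0); D is off by 16.6 km.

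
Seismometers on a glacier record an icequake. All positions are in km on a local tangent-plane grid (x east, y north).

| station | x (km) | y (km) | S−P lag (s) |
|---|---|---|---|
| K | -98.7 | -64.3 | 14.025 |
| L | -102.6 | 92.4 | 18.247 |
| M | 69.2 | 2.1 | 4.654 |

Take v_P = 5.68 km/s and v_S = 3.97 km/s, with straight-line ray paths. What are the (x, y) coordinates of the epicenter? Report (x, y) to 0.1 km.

86.1 km east, -56.9 km north

Distance from S−P lag: d = Δt · v_P v_S / (v_P − v_S) = Δt · (5.68·3.97)/(5.68−3.97) ≈ 13.1869·Δt.
So d_K = 184.95, d_L = 240.62, d_M = 61.37 km.
Circle about each station: (x + 98.7)² + (y + 64.3)² = 184.95²; (x + 102.6)² + (y − 92.4)² = 240.62²; (x − 69.2)² + (y − 2.1)² = 61.37².
Subtracting the K equation from the L and M equations removes the quadratic terms:
-7.8 x + 313.4 y = -18503.14
335.8 x + 132.8 y = 21357.10
Solving the 2×2 system: x ≈ 86.1, y ≈ -56.9 km.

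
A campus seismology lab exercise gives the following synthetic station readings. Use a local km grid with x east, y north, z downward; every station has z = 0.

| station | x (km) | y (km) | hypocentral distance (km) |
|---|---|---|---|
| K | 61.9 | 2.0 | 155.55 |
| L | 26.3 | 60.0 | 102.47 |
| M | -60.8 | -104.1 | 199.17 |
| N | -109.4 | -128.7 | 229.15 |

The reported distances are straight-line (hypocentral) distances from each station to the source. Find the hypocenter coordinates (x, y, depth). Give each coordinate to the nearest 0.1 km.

Each station gives a sphere (x−x_i)² + (y−y_i)² + z² = d_i² (stations at z=0).
Subtracting the K sphere from L and M: z² cancels, leaving linear equations in x and y:
-71.2 x + 116.0 y = 14151.78
-245.4 x − 212.2 y = -4775.05
Solving: x ≈ -56.204, y ≈ 87.500 km (keep extra digits for the depth step; rounded: -56.2, 87.5).
Then from the K sphere: z² = 155.55² − (x − 61.9)² − (y − 2.0)² with x = -56.204, y = 87.500, so z ≈ 54.194 ≈ 54.2 km.
Check against N (with the unrounded solution): distance 229.15 ≈ 229.15 km. ✓

x ≈ -56.2 km, y ≈ 87.5 km, depth ≈ 54.2 km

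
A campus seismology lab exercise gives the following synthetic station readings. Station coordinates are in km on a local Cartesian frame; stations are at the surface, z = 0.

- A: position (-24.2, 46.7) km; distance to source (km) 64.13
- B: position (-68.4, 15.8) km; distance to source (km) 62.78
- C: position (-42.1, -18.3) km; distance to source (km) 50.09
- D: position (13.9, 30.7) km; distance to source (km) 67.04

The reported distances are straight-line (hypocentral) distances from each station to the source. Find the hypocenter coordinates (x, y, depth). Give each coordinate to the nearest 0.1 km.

Each station gives a sphere (x−x_i)² + (y−y_i)² + z² = d_i² (stations at z=0).
Subtracting the A sphere from B and C: z² cancels, leaving linear equations in x and y:
-88.4 x − 61.8 y = 2333.00
-35.8 x − 130.0 y = 944.42
Solving: x ≈ -26.394, y ≈ 0.004 km (keep extra digits for the depth step; rounded: -26.4, 0.0).
Then from the A sphere: z² = 64.13² − (x + 24.2)² − (y − 46.7)² with x = -26.394, y = 0.004, so z ≈ 43.901 ≈ 43.9 km.

(-26.4, 0.0, 43.9)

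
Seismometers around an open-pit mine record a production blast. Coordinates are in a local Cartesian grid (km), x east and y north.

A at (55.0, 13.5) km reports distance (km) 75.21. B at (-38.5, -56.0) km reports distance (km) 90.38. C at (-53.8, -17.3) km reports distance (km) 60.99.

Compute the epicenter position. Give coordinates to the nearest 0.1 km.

-17.9 km east, 32.0 km north

Circle about each station: (x − 55.0)² + (y − 13.5)² = 75.21²; (x + 38.5)² + (y + 56.0)² = 90.38²; (x + 53.8)² + (y + 17.3)² = 60.99².
Subtracting the A equation from the B and C equations removes the quadratic terms:
-187.0 x − 139.0 y = -1101.00
-217.6 x − 61.6 y = 1923.24
Solving the 2×2 system: x ≈ -17.9, y ≈ 32.0 km.
Check against A (with the unrounded x, y): √((x − 55.0)²+(y − 13.5)²) = 75.21 ≈ 75.21 km. ✓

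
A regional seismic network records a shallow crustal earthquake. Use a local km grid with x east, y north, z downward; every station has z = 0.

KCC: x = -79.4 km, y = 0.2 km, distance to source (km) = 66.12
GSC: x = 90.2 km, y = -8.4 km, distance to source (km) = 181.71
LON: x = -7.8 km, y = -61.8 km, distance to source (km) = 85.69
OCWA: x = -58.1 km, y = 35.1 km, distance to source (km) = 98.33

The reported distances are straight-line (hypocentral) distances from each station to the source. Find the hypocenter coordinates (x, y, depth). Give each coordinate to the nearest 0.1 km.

x ≈ -81.4 km, y ≈ -50.5 km, depth ≈ 42.4 km

Each station gives a sphere (x−x_i)² + (y−y_i)² + z² = d_i² (stations at z=0).
Subtracting the KCC sphere from GSC and LON: z² cancels, leaving linear equations in x and y:
339.2 x − 17.2 y = -26744.47
143.2 x − 124.0 y = -5395.24
Solving: x ≈ -81.407, y ≈ -50.501 km (keep extra digits for the depth step; rounded: -81.4, -50.5).
Then from the KCC sphere: z² = 66.12² − (x + 79.4)² − (y − 0.2)² with x = -81.407, y = -50.501, so z ≈ 42.394 ≈ 42.4 km.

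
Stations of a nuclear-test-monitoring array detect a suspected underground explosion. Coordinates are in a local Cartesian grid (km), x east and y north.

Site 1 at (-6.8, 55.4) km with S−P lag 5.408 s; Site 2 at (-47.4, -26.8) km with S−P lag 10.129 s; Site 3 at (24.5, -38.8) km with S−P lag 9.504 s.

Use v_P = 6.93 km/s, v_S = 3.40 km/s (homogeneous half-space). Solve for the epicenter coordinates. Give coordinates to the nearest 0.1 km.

Distance from S−P lag: d = Δt · v_P v_S / (v_P − v_S) = Δt · (6.93·3.40)/(6.93−3.40) ≈ 6.6748·Δt.
So d_Site 1 = 36.10, d_Site 2 = 67.61, d_Site 3 = 63.44 km.
Circle about each station: (x + 6.8)² + (y − 55.4)² = 36.10²; (x + 47.4)² + (y + 26.8)² = 67.61²; (x − 24.5)² + (y + 38.8)² = 63.44².
Subtracting the Site 1 equation from the Site 2 and Site 3 equations removes the quadratic terms:
-81.2 x − 164.4 y = -3418.30
62.6 x − 188.4 y = -3731.13
Solving the 2×2 system: x ≈ 1.2, y ≈ 20.2 km.

1.2 km east, 20.2 km north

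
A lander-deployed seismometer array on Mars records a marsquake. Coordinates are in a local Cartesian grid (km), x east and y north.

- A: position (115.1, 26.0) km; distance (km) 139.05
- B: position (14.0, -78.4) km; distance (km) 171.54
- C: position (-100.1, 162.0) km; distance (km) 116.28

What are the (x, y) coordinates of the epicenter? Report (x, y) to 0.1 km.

Circle about each station: (x − 115.1)² + (y − 26.0)² = 139.05²; (x − 14.0)² + (y + 78.4)² = 171.54²; (x + 100.1)² + (y − 162.0)² = 116.28².
Subtracting the A equation from the B and C equations removes the quadratic terms:
-202.2 x − 208.8 y = -17672.52
-430.4 x + 272.0 y = 28153.86
Solving the 2×2 system: x ≈ -7.4, y ≈ 91.8 km.
Check against A (with the unrounded x, y): √((x − 115.1)²+(y − 26.0)²) = 139.05 ≈ 139.05 km. ✓

(-7.4, 91.8)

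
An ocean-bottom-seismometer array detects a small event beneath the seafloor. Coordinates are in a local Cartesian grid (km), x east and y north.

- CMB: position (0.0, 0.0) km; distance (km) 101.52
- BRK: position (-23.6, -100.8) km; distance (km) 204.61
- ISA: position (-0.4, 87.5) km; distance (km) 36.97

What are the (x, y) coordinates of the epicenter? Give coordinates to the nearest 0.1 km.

Circle about each station: x² + y² = 101.52²; (x + 23.6)² + (y + 100.8)² = 204.61²; (x + 0.4)² + (y − 87.5)² = 36.97².
Subtracting the CMB equation from the BRK and ISA equations removes the quadratic terms:
-47.2 x − 201.6 y = -20841.34
-0.8 x + 175.0 y = 16595.94
Solving the 2×2 system: x ≈ 35.8, y ≈ 95.0 km.
Check against CMB (with the unrounded x, y): √(x²+y²) = 101.52 ≈ 101.52 km. ✓

35.8 km east, 95.0 km north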